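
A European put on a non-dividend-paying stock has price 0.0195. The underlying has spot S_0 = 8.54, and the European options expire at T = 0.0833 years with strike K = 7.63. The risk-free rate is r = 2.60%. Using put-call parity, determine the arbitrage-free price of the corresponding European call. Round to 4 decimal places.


Answer: Call price = 0.9460

Derivation:
Put-call parity: C - P = S_0 * exp(-qT) - K * exp(-rT).
S_0 * exp(-qT) = 8.5400 * 1.00000000 = 8.54000000
K * exp(-rT) = 7.6300 * 0.99783654 = 7.61349283
C = P + S*exp(-qT) - K*exp(-rT)
C = 0.0195 + 8.54000000 - 7.61349283 = 0.9460


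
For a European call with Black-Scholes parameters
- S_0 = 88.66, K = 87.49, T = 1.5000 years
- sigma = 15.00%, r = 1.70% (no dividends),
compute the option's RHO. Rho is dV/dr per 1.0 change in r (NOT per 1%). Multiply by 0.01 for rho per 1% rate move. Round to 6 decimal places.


Answer: Rho = 70.037647

Derivation:
d1 = 0.3029710078; d2 = 0.1192592771
phi(d1) = 0.3810463533; exp(-qT) = 1.0000000000; exp(-rT) = 0.9748223790
N(d2) = 0.5474650273
Rho = K*T*exp(-rT)*N(d2) = 87.4900 * 1.5000 * 0.9748223790 * 0.5474650273 = 70.037647


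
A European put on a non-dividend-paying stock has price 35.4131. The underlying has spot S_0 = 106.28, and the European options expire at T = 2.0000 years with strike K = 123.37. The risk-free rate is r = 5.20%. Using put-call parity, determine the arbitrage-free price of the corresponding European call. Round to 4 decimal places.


Answer: Call price = 30.5089

Derivation:
Put-call parity: C - P = S_0 * exp(-qT) - K * exp(-rT).
S_0 * exp(-qT) = 106.2800 * 1.00000000 = 106.28000000
K * exp(-rT) = 123.3700 * 0.90122530 = 111.18416494
C = P + S*exp(-qT) - K*exp(-rT)
C = 35.4131 + 106.28000000 - 111.18416494 = 30.5089


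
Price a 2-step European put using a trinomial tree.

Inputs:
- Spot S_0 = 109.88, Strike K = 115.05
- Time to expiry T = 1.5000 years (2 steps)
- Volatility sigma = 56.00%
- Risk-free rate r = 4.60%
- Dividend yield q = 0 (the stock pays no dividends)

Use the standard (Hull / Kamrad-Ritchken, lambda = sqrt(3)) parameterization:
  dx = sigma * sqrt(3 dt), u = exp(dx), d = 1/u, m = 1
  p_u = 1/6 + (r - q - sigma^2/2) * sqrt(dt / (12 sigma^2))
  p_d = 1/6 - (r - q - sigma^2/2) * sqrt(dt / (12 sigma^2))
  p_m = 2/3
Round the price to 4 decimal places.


dt = T/N = 0.750000; dx = sigma*sqrt(3*dt) = 0.840000
u = exp(dx) = 2.316367; d = 1/u = 0.431711
p_u = 0.117202, p_m = 0.666667, p_d = 0.216131
Discount per step: exp(-r*dt) = 0.966088
Stock lattice S(k, j) with j the centered position index:
  k=0: S(0,+0) = 109.8800
  k=1: S(1,-1) = 47.4364; S(1,+0) = 109.8800; S(1,+1) = 254.5224
  k=2: S(2,-2) = 20.4788; S(2,-1) = 47.4364; S(2,+0) = 109.8800; S(2,+1) = 254.5224; S(2,+2) = 589.5673
Terminal payoffs V(N, j) = max(K - S_T, 0):
  V(2,-2) = 94.571228; V(2,-1) = 67.613648; V(2,+0) = 5.170000; V(2,+1) = 0.000000; V(2,+2) = 0.000000
Backward induction: V(k, j) = exp(-r*dt) * [p_u * V(k+1, j+1) + p_m * V(k+1, j) + p_d * V(k+1, j-1)]
  V(1,-1) = exp(-r*dt) * [p_u*5.170000 + p_m*67.613648 + p_d*94.571228] = 63.879182
  V(1,+0) = exp(-r*dt) * [p_u*0.000000 + p_m*5.170000 + p_d*67.613648] = 17.447622
  V(1,+1) = exp(-r*dt) * [p_u*0.000000 + p_m*0.000000 + p_d*5.170000] = 1.079504
  V(0,+0) = exp(-r*dt) * [p_u*1.079504 + p_m*17.447622 + p_d*63.879182] = 24.697601

Answer: Price = V(0,0) = 24.6976


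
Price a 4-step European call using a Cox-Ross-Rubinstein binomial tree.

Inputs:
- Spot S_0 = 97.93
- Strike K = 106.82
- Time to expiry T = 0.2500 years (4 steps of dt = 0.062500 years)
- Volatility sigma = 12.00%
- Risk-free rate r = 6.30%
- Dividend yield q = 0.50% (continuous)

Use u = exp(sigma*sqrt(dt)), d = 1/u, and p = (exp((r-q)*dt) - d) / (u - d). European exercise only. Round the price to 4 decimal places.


dt = T/N = 0.062500
u = exp(sigma*sqrt(dt)) = 1.030455; d = 1/u = 0.970446
p = (exp((r-q)*dt) - d) / (u - d) = 0.553018
Discount per step: exp(-r*dt) = 0.996070
Stock lattice S(k, i) with i counting down-moves:
  k=0: S(0,0) = 97.9300
  k=1: S(1,0) = 100.9124; S(1,1) = 95.0357
  k=2: S(2,0) = 103.9857; S(2,1) = 97.9300; S(2,2) = 92.2270
  k=3: S(3,0) = 107.1525; S(3,1) = 100.9124; S(3,2) = 95.0357; S(3,3) = 89.5013
  k=4: S(4,0) = 110.4158; S(4,1) = 103.9857; S(4,2) = 97.9300; S(4,3) = 92.2270; S(4,4) = 86.8561
Terminal payoffs V(N, i) = max(S_T - K, 0):
  V(4,0) = 3.595767; V(4,1) = 0.000000; V(4,2) = 0.000000; V(4,3) = 0.000000; V(4,4) = 0.000000
Backward induction: V(k, i) = exp(-r*dt) * [p * V(k+1, i) + (1-p) * V(k+1, i+1)].
  V(3,0) = exp(-r*dt) * [p*3.595767 + (1-p)*0.000000] = 1.980709
  V(3,1) = exp(-r*dt) * [p*0.000000 + (1-p)*0.000000] = 0.000000
  V(3,2) = exp(-r*dt) * [p*0.000000 + (1-p)*0.000000] = 0.000000
  V(3,3) = exp(-r*dt) * [p*0.000000 + (1-p)*0.000000] = 0.000000
  V(2,0) = exp(-r*dt) * [p*1.980709 + (1-p)*0.000000] = 1.091063
  V(2,1) = exp(-r*dt) * [p*0.000000 + (1-p)*0.000000] = 0.000000
  V(2,2) = exp(-r*dt) * [p*0.000000 + (1-p)*0.000000] = 0.000000
  V(1,0) = exp(-r*dt) * [p*1.091063 + (1-p)*0.000000] = 0.601006
  V(1,1) = exp(-r*dt) * [p*0.000000 + (1-p)*0.000000] = 0.000000
  V(0,0) = exp(-r*dt) * [p*0.601006 + (1-p)*0.000000] = 0.331061

Answer: Price = V(0,0) = 0.3311


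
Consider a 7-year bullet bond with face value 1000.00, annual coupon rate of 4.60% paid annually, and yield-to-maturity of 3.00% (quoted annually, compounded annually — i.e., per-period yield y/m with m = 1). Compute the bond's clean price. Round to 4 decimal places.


Coupon per period c = face * coupon_rate / m = 46.000000
Periods per year m = 1; per-period yield y/m = 0.030000
Number of cashflows N = 7
Cashflows (t years, CF_t, discount factor 1/(1+y/m)^(m*t), PV):
  t = 1.0000: CF_t = 46.000000, DF = 0.970874, PV = 44.660194
  t = 2.0000: CF_t = 46.000000, DF = 0.942596, PV = 43.359412
  t = 3.0000: CF_t = 46.000000, DF = 0.915142, PV = 42.096516
  t = 4.0000: CF_t = 46.000000, DF = 0.888487, PV = 40.870404
  t = 5.0000: CF_t = 46.000000, DF = 0.862609, PV = 39.680004
  t = 6.0000: CF_t = 46.000000, DF = 0.837484, PV = 38.524276
  t = 7.0000: CF_t = 1046.000000, DF = 0.813092, PV = 850.493721
Price P = sum_t PV_t = 1099.684527

Answer: Price = 1099.6845


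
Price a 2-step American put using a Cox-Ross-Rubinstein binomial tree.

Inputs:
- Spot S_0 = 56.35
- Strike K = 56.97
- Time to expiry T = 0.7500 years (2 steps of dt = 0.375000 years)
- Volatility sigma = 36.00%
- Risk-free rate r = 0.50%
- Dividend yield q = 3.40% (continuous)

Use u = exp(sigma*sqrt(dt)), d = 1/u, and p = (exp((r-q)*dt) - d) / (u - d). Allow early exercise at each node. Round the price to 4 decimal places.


dt = T/N = 0.375000
u = exp(sigma*sqrt(dt)) = 1.246643; d = 1/u = 0.802154
p = (exp((r-q)*dt) - d) / (u - d) = 0.420775
Discount per step: exp(-r*dt) = 0.998127
Stock lattice S(k, i) with i counting down-moves:
  k=0: S(0,0) = 56.3500
  k=1: S(1,0) = 70.2483; S(1,1) = 45.2014
  k=2: S(2,0) = 87.5745; S(2,1) = 56.3500; S(2,2) = 36.2585
Terminal payoffs V(N, i) = max(K - S_T, 0):
  V(2,0) = 0.000000; V(2,1) = 0.620000; V(2,2) = 20.711491
Backward induction: V(k, i) = exp(-r*dt) * [p * V(k+1, i) + (1-p) * V(k+1, i+1)]; then take max(V_cont, immediate exercise) for American.
  V(1,0) = exp(-r*dt) * [p*0.000000 + (1-p)*0.620000] = 0.358447; exercise = 0.000000; V(1,0) = max -> 0.358447
  V(1,1) = exp(-r*dt) * [p*0.620000 + (1-p)*20.711491] = 12.234536; exercise = 11.768595; V(1,1) = max -> 12.234536
  V(0,0) = exp(-r*dt) * [p*0.358447 + (1-p)*12.234536] = 7.223819; exercise = 0.620000; V(0,0) = max -> 7.223819

Answer: Price = V(0,0) = 7.2238


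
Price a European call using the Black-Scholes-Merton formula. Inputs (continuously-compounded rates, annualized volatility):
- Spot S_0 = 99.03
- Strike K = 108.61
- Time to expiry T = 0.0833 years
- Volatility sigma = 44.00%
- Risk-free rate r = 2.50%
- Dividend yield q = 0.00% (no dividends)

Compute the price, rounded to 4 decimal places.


Answer: Price = 1.8437

Derivation:
d1 = (ln(S/K) + (r - q + 0.5*sigma^2) * T) / (sigma * sqrt(T)) = -0.64724498
d2 = d1 - sigma * sqrt(T) = -0.77423663
exp(-rT) = 0.99791967; exp(-qT) = 1.00000000
C = S_0 * exp(-qT) * N(d1) - K * exp(-rT) * N(d2)
N(d1) = 0.25873670; N(d2) = 0.21939543
C = 99.0300 * 1.00000000 * 0.25873670 - 108.6100 * 0.99791967 * 0.21939543 = 1.8437


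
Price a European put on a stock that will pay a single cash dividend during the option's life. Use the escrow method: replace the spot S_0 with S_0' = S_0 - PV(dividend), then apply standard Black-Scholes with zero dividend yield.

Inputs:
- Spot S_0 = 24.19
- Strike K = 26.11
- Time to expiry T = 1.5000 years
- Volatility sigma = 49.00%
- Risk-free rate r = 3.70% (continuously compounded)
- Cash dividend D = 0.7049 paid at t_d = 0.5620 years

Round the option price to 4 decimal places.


Answer: Price = 6.3039

Derivation:
PV(D) = D * exp(-r * t_d) = 0.7049 * 0.97942070 = 0.69039365
S_0' = S_0 - PV(D) = 24.1900 - 0.69039365 = 23.49960635
d1 = (ln(S_0'/K) + (r + sigma^2/2)*T) / (sigma*sqrt(T)) = 0.21702194
d2 = d1 - sigma*sqrt(T) = -0.38310305
exp(-rT) = 0.94601202
N(-d1) = 0.41409562; N(-d2) = 0.64917832
P = K * exp(-rT) * N(-d2) - S_0' * N(-d1) = 26.1100 * 0.94601202 * 0.64917832 - 23.49960635 * 0.41409562 = 6.3039


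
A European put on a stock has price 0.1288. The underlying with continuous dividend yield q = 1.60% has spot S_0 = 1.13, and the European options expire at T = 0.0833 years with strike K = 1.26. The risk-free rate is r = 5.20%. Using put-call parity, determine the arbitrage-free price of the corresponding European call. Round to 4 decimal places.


Put-call parity: C - P = S_0 * exp(-qT) - K * exp(-rT).
S_0 * exp(-qT) = 1.1300 * 0.99866809 = 1.12849494
K * exp(-rT) = 1.2600 * 0.99567777 = 1.25455399
C = P + S*exp(-qT) - K*exp(-rT)
C = 0.1288 + 1.12849494 - 1.25455399 = 0.0027

Answer: Call price = 0.0027


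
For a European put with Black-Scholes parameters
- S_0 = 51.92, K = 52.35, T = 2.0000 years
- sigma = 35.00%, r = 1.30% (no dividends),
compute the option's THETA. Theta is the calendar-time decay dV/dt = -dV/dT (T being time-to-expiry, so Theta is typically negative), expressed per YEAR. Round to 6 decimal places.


Answer: Theta = -2.075149

Derivation:
d1 = 0.2833521023; d2 = -0.2116226446
phi(d1) = 0.3832442594; exp(-qT) = 1.0000000000; exp(-rT) = 0.9743350896
Theta = -S*exp(-qT)*phi(d1)*sigma/(2*sqrt(T)) + r*K*exp(-rT)*N(-d2) - q*S*exp(-qT)*N(-d1)
N(-d1) = 0.3884534706; N(-d2) = 0.5837992792; sqrt(T) = 1.4142135624
Term 1 = -51.9200 * 1.0000000000 * 0.3832442594 * 0.3500 / (2 * 1.4142135624) = -2.4622570689
Term 2 = 0.0130 * 52.3500 * 0.9743350896 * 0.5837992792 = 0.3871078125
Term 3 = 0 (no dividend yield, q = 0)
Theta = -2.4622570689 + (0.3871078125) + (0.0000000000) = -2.075149


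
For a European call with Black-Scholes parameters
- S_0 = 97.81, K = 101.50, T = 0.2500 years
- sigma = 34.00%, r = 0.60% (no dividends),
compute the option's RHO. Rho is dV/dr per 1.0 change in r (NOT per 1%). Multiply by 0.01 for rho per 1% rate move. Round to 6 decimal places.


d1 = -0.1240116305; d2 = -0.2940116305
phi(d1) = 0.3958864008; exp(-qT) = 1.0000000000; exp(-rT) = 0.9985011244
N(d2) = 0.3843745081
Rho = K*T*exp(-rT)*N(d2) = 101.5000 * 0.2500 * 0.9985011244 * 0.3843745081 = 9.738884

Answer: Rho = 9.738884


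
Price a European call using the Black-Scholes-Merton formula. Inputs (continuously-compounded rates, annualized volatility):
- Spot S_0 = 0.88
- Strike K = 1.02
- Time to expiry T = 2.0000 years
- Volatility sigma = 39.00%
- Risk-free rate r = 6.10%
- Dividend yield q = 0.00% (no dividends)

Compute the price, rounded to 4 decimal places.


d1 = (ln(S/K) + (r - q + 0.5*sigma^2) * T) / (sigma * sqrt(T)) = 0.22929116
d2 = d1 - sigma * sqrt(T) = -0.32225213
exp(-rT) = 0.88514837; exp(-qT) = 1.00000000
C = S_0 * exp(-qT) * N(d1) - K * exp(-rT) * N(d2)
N(d1) = 0.59067869; N(d2) = 0.37363085
C = 0.8800 * 1.00000000 * 0.59067869 - 1.0200 * 0.88514837 * 0.37363085 = 0.1825

Answer: Price = 0.1825


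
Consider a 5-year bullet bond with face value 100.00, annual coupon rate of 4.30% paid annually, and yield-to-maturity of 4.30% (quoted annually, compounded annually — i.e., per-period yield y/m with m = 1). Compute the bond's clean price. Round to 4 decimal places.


Answer: Price = 100.0000

Derivation:
Coupon per period c = face * coupon_rate / m = 4.300000
Periods per year m = 1; per-period yield y/m = 0.043000
Number of cashflows N = 5
Cashflows (t years, CF_t, discount factor 1/(1+y/m)^(m*t), PV):
  t = 1.0000: CF_t = 4.300000, DF = 0.958773, PV = 4.122723
  t = 2.0000: CF_t = 4.300000, DF = 0.919245, PV = 3.952754
  t = 3.0000: CF_t = 4.300000, DF = 0.881347, PV = 3.789793
  t = 4.0000: CF_t = 4.300000, DF = 0.845012, PV = 3.633551
  t = 5.0000: CF_t = 104.300000, DF = 0.810174, PV = 84.501179
Price P = sum_t PV_t = 100.000000


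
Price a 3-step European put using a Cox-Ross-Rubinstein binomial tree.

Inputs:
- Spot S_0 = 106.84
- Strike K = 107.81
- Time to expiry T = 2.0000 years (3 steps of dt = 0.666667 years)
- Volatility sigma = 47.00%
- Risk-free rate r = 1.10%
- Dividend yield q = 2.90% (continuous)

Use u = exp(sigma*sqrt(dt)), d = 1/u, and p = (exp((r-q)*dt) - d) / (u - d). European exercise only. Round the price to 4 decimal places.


Answer: Price = V(0,0) = 31.3456

Derivation:
dt = T/N = 0.666667
u = exp(sigma*sqrt(dt)) = 1.467783; d = 1/u = 0.681299
p = (exp((r-q)*dt) - d) / (u - d) = 0.390055
Discount per step: exp(-r*dt) = 0.992693
Stock lattice S(k, i) with i counting down-moves:
  k=0: S(0,0) = 106.8400
  k=1: S(1,0) = 156.8180; S(1,1) = 72.7900
  k=2: S(2,0) = 230.1748; S(2,1) = 106.8400; S(2,2) = 49.5918
  k=3: S(3,0) = 337.8468; S(3,1) = 156.8180; S(3,2) = 72.7900; S(3,3) = 33.7869
Terminal payoffs V(N, i) = max(K - S_T, 0):
  V(3,0) = 0.000000; V(3,1) = 0.000000; V(3,2) = 35.019970; V(3,3) = 74.023132
Backward induction: V(k, i) = exp(-r*dt) * [p * V(k+1, i) + (1-p) * V(k+1, i+1)].
  V(2,0) = exp(-r*dt) * [p*0.000000 + (1-p)*0.000000] = 0.000000
  V(2,1) = exp(-r*dt) * [p*0.000000 + (1-p)*35.019970] = 21.204175
  V(2,2) = exp(-r*dt) * [p*35.019970 + (1-p)*74.023132] = 58.380046
  V(1,0) = exp(-r*dt) * [p*0.000000 + (1-p)*21.204175] = 12.838875
  V(1,1) = exp(-r*dt) * [p*21.204175 + (1-p)*58.380046] = 43.558793
  V(0,0) = exp(-r*dt) * [p*12.838875 + (1-p)*43.558793] = 31.345612


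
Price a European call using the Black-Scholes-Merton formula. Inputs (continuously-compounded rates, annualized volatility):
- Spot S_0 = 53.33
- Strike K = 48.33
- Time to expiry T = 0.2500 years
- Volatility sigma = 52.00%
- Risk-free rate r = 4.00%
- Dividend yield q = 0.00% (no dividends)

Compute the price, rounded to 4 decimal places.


Answer: Price = 8.4187

Derivation:
d1 = (ln(S/K) + (r - q + 0.5*sigma^2) * T) / (sigma * sqrt(T)) = 0.54710207
d2 = d1 - sigma * sqrt(T) = 0.28710207
exp(-rT) = 0.99004983; exp(-qT) = 1.00000000
C = S_0 * exp(-qT) * N(d1) - K * exp(-rT) * N(d2)
N(d1) = 0.70784570; N(d2) = 0.61298292
C = 53.3300 * 1.00000000 * 0.70784570 - 48.3300 * 0.99004983 * 0.61298292 = 8.4187


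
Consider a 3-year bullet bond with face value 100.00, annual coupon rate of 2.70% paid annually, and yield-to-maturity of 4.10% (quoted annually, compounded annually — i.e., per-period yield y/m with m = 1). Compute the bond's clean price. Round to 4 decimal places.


Coupon per period c = face * coupon_rate / m = 2.700000
Periods per year m = 1; per-period yield y/m = 0.041000
Number of cashflows N = 3
Cashflows (t years, CF_t, discount factor 1/(1+y/m)^(m*t), PV):
  t = 1.0000: CF_t = 2.700000, DF = 0.960615, PV = 2.593660
  t = 2.0000: CF_t = 2.700000, DF = 0.922781, PV = 2.491508
  t = 3.0000: CF_t = 102.700000, DF = 0.886437, PV = 91.037067
Price P = sum_t PV_t = 96.122235

Answer: Price = 96.1222


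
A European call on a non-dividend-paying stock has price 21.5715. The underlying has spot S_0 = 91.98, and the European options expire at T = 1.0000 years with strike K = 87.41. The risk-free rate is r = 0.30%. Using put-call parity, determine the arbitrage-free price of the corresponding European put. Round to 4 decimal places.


Put-call parity: C - P = S_0 * exp(-qT) - K * exp(-rT).
S_0 * exp(-qT) = 91.9800 * 1.00000000 = 91.98000000
K * exp(-rT) = 87.4100 * 0.99700450 = 87.14816295
P = C - S*exp(-qT) + K*exp(-rT)
P = 21.5715 - 91.98000000 + 87.14816295 = 16.7397

Answer: Put price = 16.7397


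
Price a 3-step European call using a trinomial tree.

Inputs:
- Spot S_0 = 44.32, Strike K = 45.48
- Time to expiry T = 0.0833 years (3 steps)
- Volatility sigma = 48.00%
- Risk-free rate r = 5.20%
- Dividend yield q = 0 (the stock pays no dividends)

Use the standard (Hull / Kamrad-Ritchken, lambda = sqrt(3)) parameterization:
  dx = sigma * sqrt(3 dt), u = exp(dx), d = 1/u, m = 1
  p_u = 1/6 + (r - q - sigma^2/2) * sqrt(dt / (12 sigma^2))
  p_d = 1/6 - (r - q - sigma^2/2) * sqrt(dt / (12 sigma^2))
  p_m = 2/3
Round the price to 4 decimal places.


dt = T/N = 0.027767; dx = sigma*sqrt(3*dt) = 0.138536
u = exp(dx) = 1.148591; d = 1/u = 0.870632
p_u = 0.160333, p_m = 0.666667, p_d = 0.173000
Discount per step: exp(-r*dt) = 0.998557
Stock lattice S(k, j) with j the centered position index:
  k=0: S(0,+0) = 44.3200
  k=1: S(1,-1) = 38.5864; S(1,+0) = 44.3200; S(1,+1) = 50.9056
  k=2: S(2,-2) = 33.5945; S(2,-1) = 38.5864; S(2,+0) = 44.3200; S(2,+1) = 50.9056; S(2,+2) = 58.4697
  k=3: S(3,-3) = 29.2485; S(3,-2) = 33.5945; S(3,-1) = 38.5864; S(3,+0) = 44.3200; S(3,+1) = 50.9056; S(3,+2) = 58.4697; S(3,+3) = 67.1578
Terminal payoffs V(N, j) = max(S_T - K, 0):
  V(3,-3) = 0.000000; V(3,-2) = 0.000000; V(3,-1) = 0.000000; V(3,+0) = 0.000000; V(3,+1) = 5.425572; V(3,+2) = 12.989704; V(3,+3) = 21.677801
Backward induction: V(k, j) = exp(-r*dt) * [p_u * V(k+1, j+1) + p_m * V(k+1, j) + p_d * V(k+1, j-1)]
  V(2,-2) = exp(-r*dt) * [p_u*0.000000 + p_m*0.000000 + p_d*0.000000] = 0.000000
  V(2,-1) = exp(-r*dt) * [p_u*0.000000 + p_m*0.000000 + p_d*0.000000] = 0.000000
  V(2,+0) = exp(-r*dt) * [p_u*5.425572 + p_m*0.000000 + p_d*0.000000] = 0.868644
  V(2,+1) = exp(-r*dt) * [p_u*12.989704 + p_m*5.425572 + p_d*0.000000] = 5.691504
  V(2,+2) = exp(-r*dt) * [p_u*21.677801 + p_m*12.989704 + p_d*5.425572] = 13.055234
  V(1,-1) = exp(-r*dt) * [p_u*0.868644 + p_m*0.000000 + p_d*0.000000] = 0.139071
  V(1,+0) = exp(-r*dt) * [p_u*5.691504 + p_m*0.868644 + p_d*0.000000] = 1.489480
  V(1,+1) = exp(-r*dt) * [p_u*13.055234 + p_m*5.691504 + p_d*0.868644] = 6.029087
  V(0,+0) = exp(-r*dt) * [p_u*6.029087 + p_m*1.489480 + p_d*0.139071] = 1.980846

Answer: Price = V(0,0) = 1.9808


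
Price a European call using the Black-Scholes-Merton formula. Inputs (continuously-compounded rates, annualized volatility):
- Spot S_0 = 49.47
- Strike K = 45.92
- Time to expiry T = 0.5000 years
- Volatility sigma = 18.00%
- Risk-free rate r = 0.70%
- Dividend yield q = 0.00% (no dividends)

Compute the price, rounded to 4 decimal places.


Answer: Price = 4.7101

Derivation:
d1 = (ln(S/K) + (r - q + 0.5*sigma^2) * T) / (sigma * sqrt(T)) = 0.67619579
d2 = d1 - sigma * sqrt(T) = 0.54891657
exp(-rT) = 0.99650612; exp(-qT) = 1.00000000
C = S_0 * exp(-qT) * N(d1) - K * exp(-rT) * N(d2)
N(d1) = 0.75054183; N(d2) = 0.70846865
C = 49.4700 * 1.00000000 * 0.75054183 - 45.9200 * 0.99650612 * 0.70846865 = 4.7101


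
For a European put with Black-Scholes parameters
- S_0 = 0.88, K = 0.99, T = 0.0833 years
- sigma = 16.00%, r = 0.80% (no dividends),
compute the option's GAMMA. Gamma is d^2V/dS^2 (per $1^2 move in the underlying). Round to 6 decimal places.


d1 = -2.5130674327; d2 = -2.5592462157
phi(d1) = 0.0169634798; exp(-qT) = 1.0000000000; exp(-rT) = 0.9993338220
Gamma = exp(-qT) * phi(d1) / (S * sigma * sqrt(T)) = 1.0000000000 * 0.0169634798 / (0.8800 * 0.1600 * 0.2886173938) = 0.417436

Answer: Gamma = 0.417436


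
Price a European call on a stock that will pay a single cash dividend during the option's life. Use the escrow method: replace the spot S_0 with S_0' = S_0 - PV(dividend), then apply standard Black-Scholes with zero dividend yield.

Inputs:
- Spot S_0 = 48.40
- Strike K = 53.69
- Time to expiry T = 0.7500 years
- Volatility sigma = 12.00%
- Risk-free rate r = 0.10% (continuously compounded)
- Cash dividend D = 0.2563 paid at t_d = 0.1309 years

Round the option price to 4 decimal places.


Answer: Price = 0.4056

Derivation:
PV(D) = D * exp(-r * t_d) = 0.2563 * 0.99986911 = 0.25626645
S_0' = S_0 - PV(D) = 48.4000 - 0.25626645 = 48.14373355
d1 = (ln(S_0'/K) + (r + sigma^2/2)*T) / (sigma*sqrt(T)) = -0.99001887
d2 = d1 - sigma*sqrt(T) = -1.09394192
exp(-rT) = 0.99925028
N(d1) = 0.16108245; N(d2) = 0.13699023
C = S_0' * N(d1) - K * exp(-rT) * N(d2) = 48.14373355 * 0.16108245 - 53.6900 * 0.99925028 * 0.13699023 = 0.4056


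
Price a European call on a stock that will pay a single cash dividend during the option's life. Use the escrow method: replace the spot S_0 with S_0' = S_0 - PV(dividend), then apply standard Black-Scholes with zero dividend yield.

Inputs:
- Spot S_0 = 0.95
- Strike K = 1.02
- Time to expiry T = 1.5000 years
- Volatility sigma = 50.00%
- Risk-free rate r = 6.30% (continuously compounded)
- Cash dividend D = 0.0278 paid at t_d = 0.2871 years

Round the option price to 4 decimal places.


Answer: Price = 0.2199

Derivation:
PV(D) = D * exp(-r * t_d) = 0.0278 * 0.98207529 = 0.02730169
S_0' = S_0 - PV(D) = 0.9500 - 0.02730169 = 0.92269831
d1 = (ln(S_0'/K) + (r + sigma^2/2)*T) / (sigma*sqrt(T)) = 0.29678738
d2 = d1 - sigma*sqrt(T) = -0.31558505
exp(-rT) = 0.90982773
N(d1) = 0.61668558; N(d2) = 0.37615874
C = S_0' * N(d1) - K * exp(-rT) * N(d2) = 0.92269831 * 0.61668558 - 1.0200 * 0.90982773 * 0.37615874 = 0.2199


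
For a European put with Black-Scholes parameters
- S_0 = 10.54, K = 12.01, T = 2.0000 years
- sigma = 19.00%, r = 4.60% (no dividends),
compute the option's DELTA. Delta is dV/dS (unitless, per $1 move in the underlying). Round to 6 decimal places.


Answer: Delta = -0.503655

Derivation:
d1 = -0.0091629613; d2 = -0.2778635381
phi(d1) = 0.3989255332; exp(-qT) = 1.0000000000; exp(-rT) = 0.9121051495
N(-d1) = 0.5036554415
Delta = -exp(-qT) * N(-d1) = -1.0000000000 * 0.5036554415 = -0.503655


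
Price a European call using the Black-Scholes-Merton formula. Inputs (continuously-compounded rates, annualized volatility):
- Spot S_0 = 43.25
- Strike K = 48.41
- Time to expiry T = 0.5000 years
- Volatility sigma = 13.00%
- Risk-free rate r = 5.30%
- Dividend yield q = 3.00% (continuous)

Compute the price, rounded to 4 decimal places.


Answer: Price = 0.2819

Derivation:
d1 = (ln(S/K) + (r - q + 0.5*sigma^2) * T) / (sigma * sqrt(T)) = -1.05504869
d2 = d1 - sigma * sqrt(T) = -1.14697257
exp(-rT) = 0.97384804; exp(-qT) = 0.98511194
C = S_0 * exp(-qT) * N(d1) - K * exp(-rT) * N(d2)
N(d1) = 0.14570153; N(d2) = 0.12569648
C = 43.2500 * 0.98511194 * 0.14570153 - 48.4100 * 0.97384804 * 0.12569648 = 0.2819


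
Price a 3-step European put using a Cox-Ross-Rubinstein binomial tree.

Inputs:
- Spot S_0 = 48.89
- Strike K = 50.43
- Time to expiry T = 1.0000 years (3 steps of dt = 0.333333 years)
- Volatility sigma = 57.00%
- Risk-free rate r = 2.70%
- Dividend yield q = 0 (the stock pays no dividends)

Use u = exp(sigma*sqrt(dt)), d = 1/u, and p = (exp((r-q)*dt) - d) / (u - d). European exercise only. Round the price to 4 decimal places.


Answer: Price = V(0,0) = 11.9541

Derivation:
dt = T/N = 0.333333
u = exp(sigma*sqrt(dt)) = 1.389702; d = 1/u = 0.719579
p = (exp((r-q)*dt) - d) / (u - d) = 0.431953
Discount per step: exp(-r*dt) = 0.991040
Stock lattice S(k, i) with i counting down-moves:
  k=0: S(0,0) = 48.8900
  k=1: S(1,0) = 67.9426; S(1,1) = 35.1802
  k=2: S(2,0) = 94.4199; S(2,1) = 48.8900; S(2,2) = 25.3149
  k=3: S(3,0) = 131.2156; S(3,1) = 67.9426; S(3,2) = 35.1802; S(3,3) = 18.2161
Terminal payoffs V(N, i) = max(K - S_T, 0):
  V(3,0) = 0.000000; V(3,1) = 0.000000; V(3,2) = 15.249807; V(3,3) = 32.213935
Backward induction: V(k, i) = exp(-r*dt) * [p * V(k+1, i) + (1-p) * V(k+1, i+1)].
  V(2,0) = exp(-r*dt) * [p*0.000000 + (1-p)*0.000000] = 0.000000
  V(2,1) = exp(-r*dt) * [p*0.000000 + (1-p)*15.249807] = 8.584992
  V(2,2) = exp(-r*dt) * [p*15.249807 + (1-p)*32.213935] = 24.663256
  V(1,0) = exp(-r*dt) * [p*0.000000 + (1-p)*8.584992] = 4.832985
  V(1,1) = exp(-r*dt) * [p*8.584992 + (1-p)*24.663256] = 17.559451
  V(0,0) = exp(-r*dt) * [p*4.832985 + (1-p)*17.559451] = 11.954142


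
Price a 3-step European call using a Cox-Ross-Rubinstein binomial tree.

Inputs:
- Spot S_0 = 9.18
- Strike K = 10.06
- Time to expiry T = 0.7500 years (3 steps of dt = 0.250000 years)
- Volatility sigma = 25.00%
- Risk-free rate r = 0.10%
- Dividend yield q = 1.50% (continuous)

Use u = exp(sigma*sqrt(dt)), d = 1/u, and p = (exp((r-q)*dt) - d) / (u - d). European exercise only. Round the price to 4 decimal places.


Answer: Price = V(0,0) = 0.4257

Derivation:
dt = T/N = 0.250000
u = exp(sigma*sqrt(dt)) = 1.133148; d = 1/u = 0.882497
p = (exp((r-q)*dt) - d) / (u - d) = 0.454851
Discount per step: exp(-r*dt) = 0.999750
Stock lattice S(k, i) with i counting down-moves:
  k=0: S(0,0) = 9.1800
  k=1: S(1,0) = 10.4023; S(1,1) = 8.1013
  k=2: S(2,0) = 11.7874; S(2,1) = 9.1800; S(2,2) = 7.1494
  k=3: S(3,0) = 13.3568; S(3,1) = 10.4023; S(3,2) = 8.1013; S(3,3) = 6.3093
Terminal payoffs V(N, i) = max(S_T - K, 0):
  V(3,0) = 3.296821; V(3,1) = 0.342303; V(3,2) = 0.000000; V(3,3) = 0.000000
Backward induction: V(k, i) = exp(-r*dt) * [p * V(k+1, i) + (1-p) * V(k+1, i+1)].
  V(2,0) = exp(-r*dt) * [p*3.296821 + (1-p)*0.342303] = 1.685748
  V(2,1) = exp(-r*dt) * [p*0.342303 + (1-p)*0.000000] = 0.155658
  V(2,2) = exp(-r*dt) * [p*0.000000 + (1-p)*0.000000] = 0.000000
  V(1,0) = exp(-r*dt) * [p*1.685748 + (1-p)*0.155658] = 0.851409
  V(1,1) = exp(-r*dt) * [p*0.155658 + (1-p)*0.000000] = 0.070784
  V(0,0) = exp(-r*dt) * [p*0.851409 + (1-p)*0.070784] = 0.425746


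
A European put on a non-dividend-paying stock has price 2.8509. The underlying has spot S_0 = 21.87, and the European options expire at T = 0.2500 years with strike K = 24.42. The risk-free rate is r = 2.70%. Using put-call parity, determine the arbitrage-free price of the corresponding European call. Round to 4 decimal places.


Put-call parity: C - P = S_0 * exp(-qT) - K * exp(-rT).
S_0 * exp(-qT) = 21.8700 * 1.00000000 = 21.87000000
K * exp(-rT) = 24.4200 * 0.99327273 = 24.25572007
C = P + S*exp(-qT) - K*exp(-rT)
C = 2.8509 + 21.87000000 - 24.25572007 = 0.4652

Answer: Call price = 0.4652


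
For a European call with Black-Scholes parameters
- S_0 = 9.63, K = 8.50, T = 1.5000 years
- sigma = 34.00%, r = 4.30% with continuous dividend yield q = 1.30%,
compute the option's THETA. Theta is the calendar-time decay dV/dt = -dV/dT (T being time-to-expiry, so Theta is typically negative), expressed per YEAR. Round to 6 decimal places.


Answer: Theta = -0.541270

Derivation:
d1 = 0.6160156010; d2 = 0.1996023447
phi(d1) = 0.3299955388; exp(-qT) = 0.9806888952; exp(-rT) = 0.9375361143
Theta = -S*exp(-qT)*phi(d1)*sigma/(2*sqrt(T)) - r*K*exp(-rT)*N(d2) + q*S*exp(-qT)*N(d1)
N(d1) = 0.7310578884; N(d2) = 0.5791042031; sqrt(T) = 1.2247448714
Term 1 = -9.6300 * 0.9806888952 * 0.3299955388 * 0.3400 / (2 * 1.2247448714) = -0.4325824592
Term 2 = -0.0430 * 8.5000 * 0.9375361143 * 0.5791042031 = -0.1984413186
Term 3 = 0.0130 * 9.6300 * 0.9806888952 * 0.7310578884 = 0.0897537628
Theta = -0.4325824592 + (-0.1984413186) + (0.0897537628) = -0.541270


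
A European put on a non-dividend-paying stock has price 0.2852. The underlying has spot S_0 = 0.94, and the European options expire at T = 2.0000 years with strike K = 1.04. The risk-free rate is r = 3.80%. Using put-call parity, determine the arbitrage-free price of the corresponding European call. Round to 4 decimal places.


Put-call parity: C - P = S_0 * exp(-qT) - K * exp(-rT).
S_0 * exp(-qT) = 0.9400 * 1.00000000 = 0.94000000
K * exp(-rT) = 1.0400 * 0.92681621 = 0.96388885
C = P + S*exp(-qT) - K*exp(-rT)
C = 0.2852 + 0.94000000 - 0.96388885 = 0.2613

Answer: Call price = 0.2613


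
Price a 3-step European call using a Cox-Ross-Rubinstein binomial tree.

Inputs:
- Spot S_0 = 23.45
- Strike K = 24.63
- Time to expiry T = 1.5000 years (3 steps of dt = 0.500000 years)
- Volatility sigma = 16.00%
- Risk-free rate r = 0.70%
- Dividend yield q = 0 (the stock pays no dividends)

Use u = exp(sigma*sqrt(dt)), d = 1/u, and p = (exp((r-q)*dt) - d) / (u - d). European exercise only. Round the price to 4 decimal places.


dt = T/N = 0.500000
u = exp(sigma*sqrt(dt)) = 1.119785; d = 1/u = 0.893028
p = (exp((r-q)*dt) - d) / (u - d) = 0.487208
Discount per step: exp(-r*dt) = 0.996506
Stock lattice S(k, i) with i counting down-moves:
  k=0: S(0,0) = 23.4500
  k=1: S(1,0) = 26.2590; S(1,1) = 20.9415
  k=2: S(2,0) = 29.4044; S(2,1) = 23.4500; S(2,2) = 18.7014
  k=3: S(3,0) = 32.9266; S(3,1) = 26.2590; S(3,2) = 20.9415; S(3,3) = 16.7008
Terminal payoffs V(N, i) = max(S_T - K, 0):
  V(3,0) = 8.296630; V(3,1) = 1.628968; V(3,2) = 0.000000; V(3,3) = 0.000000
Backward induction: V(k, i) = exp(-r*dt) * [p * V(k+1, i) + (1-p) * V(k+1, i+1)].
  V(2,0) = exp(-r*dt) * [p*8.296630 + (1-p)*1.628968] = 4.860464
  V(2,1) = exp(-r*dt) * [p*1.628968 + (1-p)*0.000000] = 0.790873
  V(2,2) = exp(-r*dt) * [p*0.000000 + (1-p)*0.000000] = 0.000000
  V(1,0) = exp(-r*dt) * [p*4.860464 + (1-p)*0.790873] = 2.763920
  V(1,1) = exp(-r*dt) * [p*0.790873 + (1-p)*0.000000] = 0.383973
  V(0,0) = exp(-r*dt) * [p*2.763920 + (1-p)*0.383973] = 1.538109

Answer: Price = V(0,0) = 1.5381


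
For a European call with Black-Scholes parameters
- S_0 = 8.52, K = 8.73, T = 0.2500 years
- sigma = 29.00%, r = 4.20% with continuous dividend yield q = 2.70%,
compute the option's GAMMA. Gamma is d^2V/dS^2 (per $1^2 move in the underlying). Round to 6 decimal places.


d1 = -0.0695622690; d2 = -0.2145622690
phi(d1) = 0.3979782244; exp(-qT) = 0.9932727301; exp(-rT) = 0.9895549326
Gamma = exp(-qT) * phi(d1) / (S * sigma * sqrt(T)) = 0.9932727301 * 0.3979782244 / (8.5200 * 0.2900 * 0.5000000000) = 0.319978

Answer: Gamma = 0.319978


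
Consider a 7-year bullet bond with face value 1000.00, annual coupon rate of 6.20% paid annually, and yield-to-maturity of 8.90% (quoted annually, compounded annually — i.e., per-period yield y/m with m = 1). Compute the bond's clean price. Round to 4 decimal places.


Answer: Price = 863.6531

Derivation:
Coupon per period c = face * coupon_rate / m = 62.000000
Periods per year m = 1; per-period yield y/m = 0.089000
Number of cashflows N = 7
Cashflows (t years, CF_t, discount factor 1/(1+y/m)^(m*t), PV):
  t = 1.0000: CF_t = 62.000000, DF = 0.918274, PV = 56.932966
  t = 2.0000: CF_t = 62.000000, DF = 0.843226, PV = 52.280042
  t = 3.0000: CF_t = 62.000000, DF = 0.774313, PV = 48.007385
  t = 4.0000: CF_t = 62.000000, DF = 0.711031, PV = 44.083916
  t = 5.0000: CF_t = 62.000000, DF = 0.652921, PV = 40.481099
  t = 6.0000: CF_t = 62.000000, DF = 0.599560, PV = 37.172726
  t = 7.0000: CF_t = 1062.000000, DF = 0.550560, PV = 584.694971
Price P = sum_t PV_t = 863.653105


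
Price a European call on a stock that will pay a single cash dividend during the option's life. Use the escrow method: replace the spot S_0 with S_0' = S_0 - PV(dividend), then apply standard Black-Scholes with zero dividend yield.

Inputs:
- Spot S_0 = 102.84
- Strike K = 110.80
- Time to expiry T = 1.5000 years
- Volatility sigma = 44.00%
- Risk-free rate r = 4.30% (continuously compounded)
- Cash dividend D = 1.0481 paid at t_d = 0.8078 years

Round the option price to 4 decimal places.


Answer: Price = 20.8362

Derivation:
PV(D) = D * exp(-r * t_d) = 1.0481 * 0.96586095 = 1.01231886
S_0' = S_0 - PV(D) = 102.8400 - 1.01231886 = 101.82768114
d1 = (ln(S_0'/K) + (r + sigma^2/2)*T) / (sigma*sqrt(T)) = 0.23243284
d2 = d1 - sigma*sqrt(T) = -0.30645490
exp(-rT) = 0.93753611
N(d1) = 0.59189908; N(d2) = 0.37962916
C = S_0' * N(d1) - K * exp(-rT) * N(d2) = 101.82768114 * 0.59189908 - 110.8000 * 0.93753611 * 0.37962916 = 20.8362


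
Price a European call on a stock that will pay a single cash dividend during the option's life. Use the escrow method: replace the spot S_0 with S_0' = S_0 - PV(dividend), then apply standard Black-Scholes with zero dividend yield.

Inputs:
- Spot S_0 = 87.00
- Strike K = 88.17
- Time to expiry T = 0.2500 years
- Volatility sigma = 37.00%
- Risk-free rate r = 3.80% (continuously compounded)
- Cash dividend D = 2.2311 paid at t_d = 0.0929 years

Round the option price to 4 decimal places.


Answer: Price = 5.1441

Derivation:
PV(D) = D * exp(-r * t_d) = 2.2311 * 0.99647602 = 2.22323766
S_0' = S_0 - PV(D) = 87.0000 - 2.22323766 = 84.77676234
d1 = (ln(S_0'/K) + (r + sigma^2/2)*T) / (sigma*sqrt(T)) = -0.06828537
d2 = d1 - sigma*sqrt(T) = -0.25328537
exp(-rT) = 0.99054498
N(d1) = 0.47277924; N(d2) = 0.40002385
C = S_0' * N(d1) - K * exp(-rT) * N(d2) = 84.77676234 * 0.47277924 - 88.1700 * 0.99054498 * 0.40002385 = 5.1441


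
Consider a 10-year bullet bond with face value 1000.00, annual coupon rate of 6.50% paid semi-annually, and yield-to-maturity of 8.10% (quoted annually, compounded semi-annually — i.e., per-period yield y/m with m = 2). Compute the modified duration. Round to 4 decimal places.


Coupon per period c = face * coupon_rate / m = 32.500000
Periods per year m = 2; per-period yield y/m = 0.040500
Number of cashflows N = 20
Cashflows (t years, CF_t, discount factor 1/(1+y/m)^(m*t), PV):
  t = 0.5000: CF_t = 32.500000, DF = 0.961076, PV = 31.234983
  t = 1.0000: CF_t = 32.500000, DF = 0.923668, PV = 30.019205
  t = 1.5000: CF_t = 32.500000, DF = 0.887715, PV = 28.850750
  t = 2.0000: CF_t = 32.500000, DF = 0.853162, PV = 27.727775
  t = 2.5000: CF_t = 32.500000, DF = 0.819954, PV = 26.648510
  t = 3.0000: CF_t = 32.500000, DF = 0.788039, PV = 25.611255
  t = 3.5000: CF_t = 32.500000, DF = 0.757365, PV = 24.614373
  t = 4.0000: CF_t = 32.500000, DF = 0.727886, PV = 23.656293
  t = 4.5000: CF_t = 32.500000, DF = 0.699554, PV = 22.735505
  t = 5.0000: CF_t = 32.500000, DF = 0.672325, PV = 21.850557
  t = 5.5000: CF_t = 32.500000, DF = 0.646156, PV = 21.000055
  t = 6.0000: CF_t = 32.500000, DF = 0.621005, PV = 20.182657
  t = 6.5000: CF_t = 32.500000, DF = 0.596833, PV = 19.397076
  t = 7.0000: CF_t = 32.500000, DF = 0.573602, PV = 18.642072
  t = 7.5000: CF_t = 32.500000, DF = 0.551276, PV = 17.916455
  t = 8.0000: CF_t = 32.500000, DF = 0.529818, PV = 17.219083
  t = 8.5000: CF_t = 32.500000, DF = 0.509196, PV = 16.548854
  t = 9.0000: CF_t = 32.500000, DF = 0.489376, PV = 15.904713
  t = 9.5000: CF_t = 32.500000, DF = 0.470328, PV = 15.285644
  t = 10.0000: CF_t = 1032.500000, DF = 0.452021, PV = 466.711357
Price P = sum_t PV_t = 891.757172
First compute Macaulay numerator sum_t t * PV_t:
  t * PV_t at t = 0.5000: 15.617492
  t * PV_t at t = 1.0000: 30.019205
  t * PV_t at t = 1.5000: 43.276125
  t * PV_t at t = 2.0000: 55.455550
  t * PV_t at t = 2.5000: 66.621276
  t * PV_t at t = 3.0000: 76.833764
  t * PV_t at t = 3.5000: 86.150304
  t * PV_t at t = 4.0000: 94.625171
  t * PV_t at t = 4.5000: 102.309771
  t * PV_t at t = 5.0000: 109.252786
  t * PV_t at t = 5.5000: 115.500302
  t * PV_t at t = 6.0000: 121.095944
  t * PV_t at t = 6.5000: 126.080992
  t * PV_t at t = 7.0000: 130.494503
  t * PV_t at t = 7.5000: 134.373415
  t * PV_t at t = 8.0000: 137.752660
  t * PV_t at t = 8.5000: 140.665259
  t * PV_t at t = 9.0000: 143.142418
  t * PV_t at t = 9.5000: 145.213623
  t * PV_t at t = 10.0000: 4667.113572
Macaulay duration D = 6541.594132 / 891.757172 = 7.335623
Modified duration = D / (1 + y/m) = 7.335623 / (1 + 0.040500) = 7.050094

Answer: Modified duration = 7.0501


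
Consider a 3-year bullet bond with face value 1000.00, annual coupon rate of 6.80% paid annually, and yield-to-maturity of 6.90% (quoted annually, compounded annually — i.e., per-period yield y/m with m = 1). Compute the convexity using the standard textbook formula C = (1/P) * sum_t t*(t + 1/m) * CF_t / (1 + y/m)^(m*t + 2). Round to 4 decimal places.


Answer: Convexity = 9.6295

Derivation:
Coupon per period c = face * coupon_rate / m = 68.000000
Periods per year m = 1; per-period yield y/m = 0.069000
Number of cashflows N = 3
Cashflows (t years, CF_t, discount factor 1/(1+y/m)^(m*t), PV):
  t = 1.0000: CF_t = 68.000000, DF = 0.935454, PV = 63.610851
  t = 2.0000: CF_t = 68.000000, DF = 0.875074, PV = 59.505006
  t = 3.0000: CF_t = 1068.000000, DF = 0.818591, PV = 874.255025
Price P = sum_t PV_t = 997.370882
Convexity numerator sum_t t*(t + 1/m) * CF_t / (1+y/m)^(m*t + 2):
  t = 1.0000: term = 111.328355
  t = 2.0000: term = 312.427564
  t = 3.0000: term = 9180.450065
Convexity = (1/P) * sum = 9604.205984 / 997.370882 = 9.629523


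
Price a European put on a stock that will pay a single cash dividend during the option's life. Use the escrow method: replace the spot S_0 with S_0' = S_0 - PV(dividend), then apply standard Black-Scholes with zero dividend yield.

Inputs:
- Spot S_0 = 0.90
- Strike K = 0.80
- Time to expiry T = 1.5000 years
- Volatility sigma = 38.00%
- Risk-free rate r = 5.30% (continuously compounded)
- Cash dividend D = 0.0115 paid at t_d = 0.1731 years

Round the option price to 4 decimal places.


PV(D) = D * exp(-r * t_d) = 0.0115 * 0.99086766 = 0.01139498
S_0' = S_0 - PV(D) = 0.9000 - 0.01139498 = 0.88860502
d1 = (ln(S_0'/K) + (r + sigma^2/2)*T) / (sigma*sqrt(T)) = 0.62922044
d2 = d1 - sigma*sqrt(T) = 0.16381739
exp(-rT) = 0.92357802
N(-d1) = 0.26460237; N(-d2) = 0.43493745
P = K * exp(-rT) * N(-d2) - S_0' * N(-d1) = 0.8000 * 0.92357802 * 0.43493745 - 0.88860502 * 0.26460237 = 0.0862

Answer: Price = 0.0862


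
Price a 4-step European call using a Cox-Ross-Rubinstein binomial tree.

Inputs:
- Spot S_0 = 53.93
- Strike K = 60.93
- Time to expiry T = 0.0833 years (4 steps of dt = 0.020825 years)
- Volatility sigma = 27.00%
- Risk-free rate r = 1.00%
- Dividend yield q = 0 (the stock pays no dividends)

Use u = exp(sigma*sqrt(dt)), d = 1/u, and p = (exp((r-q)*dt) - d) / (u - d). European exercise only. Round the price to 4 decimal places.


Answer: Price = V(0,0) = 0.1236

Derivation:
dt = T/N = 0.020825
u = exp(sigma*sqrt(dt)) = 1.039732; d = 1/u = 0.961786
p = (exp((r-q)*dt) - d) / (u - d) = 0.492932
Discount per step: exp(-r*dt) = 0.999792
Stock lattice S(k, i) with i counting down-moves:
  k=0: S(0,0) = 53.9300
  k=1: S(1,0) = 56.0728; S(1,1) = 51.8691
  k=2: S(2,0) = 58.3007; S(2,1) = 53.9300; S(2,2) = 49.8870
  k=3: S(3,0) = 60.6171; S(3,1) = 56.0728; S(3,2) = 51.8691; S(3,3) = 47.9806
  k=4: S(4,0) = 63.0256; S(4,1) = 58.3007; S(4,2) = 53.9300; S(4,3) = 49.8870; S(4,4) = 46.1471
Terminal payoffs V(N, i) = max(S_T - K, 0):
  V(4,0) = 2.095556; V(4,1) = 0.000000; V(4,2) = 0.000000; V(4,3) = 0.000000; V(4,4) = 0.000000
Backward induction: V(k, i) = exp(-r*dt) * [p * V(k+1, i) + (1-p) * V(k+1, i+1)].
  V(3,0) = exp(-r*dt) * [p*2.095556 + (1-p)*0.000000] = 1.032753
  V(3,1) = exp(-r*dt) * [p*0.000000 + (1-p)*0.000000] = 0.000000
  V(3,2) = exp(-r*dt) * [p*0.000000 + (1-p)*0.000000] = 0.000000
  V(3,3) = exp(-r*dt) * [p*0.000000 + (1-p)*0.000000] = 0.000000
  V(2,0) = exp(-r*dt) * [p*1.032753 + (1-p)*0.000000] = 0.508971
  V(2,1) = exp(-r*dt) * [p*0.000000 + (1-p)*0.000000] = 0.000000
  V(2,2) = exp(-r*dt) * [p*0.000000 + (1-p)*0.000000] = 0.000000
  V(1,0) = exp(-r*dt) * [p*0.508971 + (1-p)*0.000000] = 0.250836
  V(1,1) = exp(-r*dt) * [p*0.000000 + (1-p)*0.000000] = 0.000000
  V(0,0) = exp(-r*dt) * [p*0.250836 + (1-p)*0.000000] = 0.123620


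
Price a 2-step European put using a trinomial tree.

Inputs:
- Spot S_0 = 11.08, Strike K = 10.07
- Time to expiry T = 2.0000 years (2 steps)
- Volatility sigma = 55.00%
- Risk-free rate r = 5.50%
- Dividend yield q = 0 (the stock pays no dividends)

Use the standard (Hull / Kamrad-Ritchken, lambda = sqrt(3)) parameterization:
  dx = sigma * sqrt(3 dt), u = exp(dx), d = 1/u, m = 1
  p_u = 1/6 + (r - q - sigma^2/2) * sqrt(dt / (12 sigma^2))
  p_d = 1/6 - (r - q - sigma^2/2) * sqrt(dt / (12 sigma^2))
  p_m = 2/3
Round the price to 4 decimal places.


dt = T/N = 1.000000; dx = sigma*sqrt(3*dt) = 0.952628
u = exp(dx) = 2.592514; d = 1/u = 0.385726
p_u = 0.116149, p_m = 0.666667, p_d = 0.217185
Discount per step: exp(-r*dt) = 0.946485
Stock lattice S(k, j) with j the centered position index:
  k=0: S(0,+0) = 11.0800
  k=1: S(1,-1) = 4.2738; S(1,+0) = 11.0800; S(1,+1) = 28.7251
  k=2: S(2,-2) = 1.6485; S(2,-1) = 4.2738; S(2,+0) = 11.0800; S(2,+1) = 28.7251; S(2,+2) = 74.4701
Terminal payoffs V(N, j) = max(K - S_T, 0):
  V(2,-2) = 8.421467; V(2,-1) = 5.796156; V(2,+0) = 0.000000; V(2,+1) = 0.000000; V(2,+2) = 0.000000
Backward induction: V(k, j) = exp(-r*dt) * [p_u * V(k+1, j+1) + p_m * V(k+1, j) + p_d * V(k+1, j-1)]
  V(1,-1) = exp(-r*dt) * [p_u*0.000000 + p_m*5.796156 + p_d*8.421467] = 5.388452
  V(1,+0) = exp(-r*dt) * [p_u*0.000000 + p_m*0.000000 + p_d*5.796156] = 1.191471
  V(1,+1) = exp(-r*dt) * [p_u*0.000000 + p_m*0.000000 + p_d*0.000000] = 0.000000
  V(0,+0) = exp(-r*dt) * [p_u*0.000000 + p_m*1.191471 + p_d*5.388452] = 1.859468

Answer: Price = V(0,0) = 1.8595
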